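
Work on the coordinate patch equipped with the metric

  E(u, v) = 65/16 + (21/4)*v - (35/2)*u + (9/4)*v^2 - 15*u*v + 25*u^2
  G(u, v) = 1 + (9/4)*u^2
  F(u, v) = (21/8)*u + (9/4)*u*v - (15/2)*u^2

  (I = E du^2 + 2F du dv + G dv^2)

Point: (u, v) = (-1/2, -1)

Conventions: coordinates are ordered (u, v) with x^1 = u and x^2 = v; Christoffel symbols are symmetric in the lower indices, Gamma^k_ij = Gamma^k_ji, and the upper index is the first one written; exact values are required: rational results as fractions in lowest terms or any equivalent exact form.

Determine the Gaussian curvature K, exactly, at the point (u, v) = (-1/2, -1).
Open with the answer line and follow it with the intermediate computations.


Answer: K = -144/5329

E = 137/16, F = -33/16, G = 25/16, EG - F^2 = 73/8 at the point
E_u = -55/2, E_v = 33/4, F_u = 63/8, F_v = -9/8, G_u = -9/4, G_v = 0
E_vv = 9/2, F_uv = 9/4, G_uu = 9/2
By Brioschi, K is (det M1 - det M2) divided by (EG - F^2) squared.
M1 = [[-E_vv/2 + F_uv - G_uu/2, E_u/2, F_u - E_v/2], [F_v - G_u/2, E, F], [G_v/2, F, G]] = [[-9/4, -55/4, 15/4], [0, 137/16, -33/16], [0, -33/16, 25/16]]; det M1 = -657/32
M2 = [[0, E_v/2, G_u/2], [E_v/2, E, F], [G_u/2, F, G]] = [[0, 33/8, -9/8], [33/8, 137/16, -33/16], [-9/8, -33/16, 25/16]]; det M2 = -585/32
det M1 - det M2 = -9/4; K = -9/4 / (73/8)^2 = -144/5329


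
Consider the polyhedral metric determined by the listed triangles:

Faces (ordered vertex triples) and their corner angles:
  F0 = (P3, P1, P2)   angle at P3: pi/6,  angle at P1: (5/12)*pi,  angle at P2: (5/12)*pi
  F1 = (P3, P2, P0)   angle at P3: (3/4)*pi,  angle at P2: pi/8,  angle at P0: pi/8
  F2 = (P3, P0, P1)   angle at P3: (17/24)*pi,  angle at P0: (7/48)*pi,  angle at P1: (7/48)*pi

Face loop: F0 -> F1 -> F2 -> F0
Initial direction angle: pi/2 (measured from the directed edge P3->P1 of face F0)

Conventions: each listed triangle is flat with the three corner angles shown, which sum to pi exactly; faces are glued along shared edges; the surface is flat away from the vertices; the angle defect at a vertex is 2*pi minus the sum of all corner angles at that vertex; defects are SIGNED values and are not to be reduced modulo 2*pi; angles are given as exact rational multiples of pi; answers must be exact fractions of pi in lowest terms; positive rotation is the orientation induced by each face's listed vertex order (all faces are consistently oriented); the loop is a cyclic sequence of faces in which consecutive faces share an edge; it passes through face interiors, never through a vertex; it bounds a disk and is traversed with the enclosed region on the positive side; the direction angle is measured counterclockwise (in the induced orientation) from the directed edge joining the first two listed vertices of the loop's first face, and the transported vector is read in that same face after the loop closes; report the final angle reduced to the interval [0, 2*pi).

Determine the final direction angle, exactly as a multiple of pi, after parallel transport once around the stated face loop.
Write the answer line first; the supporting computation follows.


Answer: final direction angle = (7/8)*pi

enclosed vertex P3: corner angles sum to (13/8)*pi, defect = 2*pi - (13/8)*pi = (3/8)*pi
summing the enclosed defects onto the initial angle, mod 2*pi in the induced orientation:
final angle = pi/2 + (3/8)*pi = (7/8)*pi (mod 2*pi)


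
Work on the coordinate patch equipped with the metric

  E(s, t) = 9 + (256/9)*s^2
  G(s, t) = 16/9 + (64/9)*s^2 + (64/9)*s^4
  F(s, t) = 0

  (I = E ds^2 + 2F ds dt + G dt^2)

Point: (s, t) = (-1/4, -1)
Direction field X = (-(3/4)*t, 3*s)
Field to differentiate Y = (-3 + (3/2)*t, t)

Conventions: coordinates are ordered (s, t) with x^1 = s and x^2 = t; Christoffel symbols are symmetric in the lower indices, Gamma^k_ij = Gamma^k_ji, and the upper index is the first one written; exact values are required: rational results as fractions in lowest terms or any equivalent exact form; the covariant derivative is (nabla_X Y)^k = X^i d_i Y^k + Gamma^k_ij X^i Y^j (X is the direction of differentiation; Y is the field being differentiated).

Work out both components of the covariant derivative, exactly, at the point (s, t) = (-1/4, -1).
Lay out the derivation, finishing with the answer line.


E = 97/9, F = 0, G = 9/4 at the point
E_s = -128/9, E_t = 0, F_s = 0, F_t = 0, G_s = -4, G_t = 0
EG - F^2 = 97/4;  g^inv = (4/97) * [[9/4, 0], [0, 97/9]]
first-kind symbols [ij,l] = (1/2)(d_i g_jl + d_j g_il - d_l g_ij): [ss,s] = E_s/2 = -64/9, [ss,t] = F_s - E_t/2 = 0, [st,s] = E_t/2 = 0, [st,t] = G_s/2 = -2, [tt,s] = F_t - G_s/2 = 2, [tt,t] = G_t/2 = 0
Gamma^s_ij = (G*[ij,s] - F*[ij,t])/(EG - F^2), Gamma^t_ij = (E*[ij,t] - F*[ij,s])/(EG - F^2)
Gamma_sss = -64/97, Gamma_sst = 0, Gamma_stt = 18/97, Gamma_tss = 0, Gamma_tst = -8/9, Gamma_ttt = 0
X = (3/4, -3/4), Y = (-9/2, -1) at the point

Answer: (nabla_X Y)^s = 963/776, (nabla_X Y)^t = -37/12


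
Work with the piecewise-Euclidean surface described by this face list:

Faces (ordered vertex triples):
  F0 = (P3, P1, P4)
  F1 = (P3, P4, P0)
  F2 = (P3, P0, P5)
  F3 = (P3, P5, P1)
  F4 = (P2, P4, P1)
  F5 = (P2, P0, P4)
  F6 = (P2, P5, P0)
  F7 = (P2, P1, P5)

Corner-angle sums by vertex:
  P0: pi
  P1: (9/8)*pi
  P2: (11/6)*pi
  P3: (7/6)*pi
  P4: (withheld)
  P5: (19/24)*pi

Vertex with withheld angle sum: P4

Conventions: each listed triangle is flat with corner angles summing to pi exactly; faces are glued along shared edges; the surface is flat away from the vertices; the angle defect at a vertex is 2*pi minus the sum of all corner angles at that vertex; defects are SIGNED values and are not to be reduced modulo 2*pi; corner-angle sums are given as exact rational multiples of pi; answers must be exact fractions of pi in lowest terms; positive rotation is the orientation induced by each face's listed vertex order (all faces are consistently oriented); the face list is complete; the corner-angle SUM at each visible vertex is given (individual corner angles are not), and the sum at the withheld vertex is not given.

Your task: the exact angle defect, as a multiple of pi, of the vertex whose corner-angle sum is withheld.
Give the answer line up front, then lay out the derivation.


Answer: defect(P4) = -pi/12

V = 6, E = 12, F = 8; chi = V - E + F = 2
Gauss-Bonnet: total defect = 2*pi*chi = 4*pi; visible defects sum to (49/12)*pi


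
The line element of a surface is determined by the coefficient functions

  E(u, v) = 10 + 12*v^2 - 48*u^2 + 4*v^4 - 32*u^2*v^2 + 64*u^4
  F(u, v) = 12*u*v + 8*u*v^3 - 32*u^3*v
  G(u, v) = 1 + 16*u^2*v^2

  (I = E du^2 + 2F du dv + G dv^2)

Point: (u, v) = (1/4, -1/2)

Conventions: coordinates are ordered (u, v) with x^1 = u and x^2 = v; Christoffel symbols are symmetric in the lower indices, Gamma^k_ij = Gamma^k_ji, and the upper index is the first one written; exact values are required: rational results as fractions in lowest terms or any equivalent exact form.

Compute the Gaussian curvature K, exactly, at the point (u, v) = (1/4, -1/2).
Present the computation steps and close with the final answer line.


E = 10, F = -3/2, G = 5/4, EG - F^2 = 41/4 at the point
E_u = -24, E_v = -12, F_u = -4, F_v = 4, G_u = 2, G_v = -1
E_vv = 32, F_uv = 12, G_uu = 8
By Brioschi, K is (det M1 - det M2) divided by (EG - F^2) squared.
M1 = [[-E_vv/2 + F_uv - G_uu/2, E_u/2, F_u - E_v/2], [F_v - G_u/2, E, F], [G_v/2, F, G]] = [[-8, -12, 2], [3, 10, -3/2], [-1/2, -3/2, 5/4]]; det M1 = -45
M2 = [[0, E_v/2, G_u/2], [E_v/2, E, F], [G_u/2, F, G]] = [[0, -6, 1], [-6, 10, -3/2], [1, -3/2, 5/4]]; det M2 = -37
det M1 - det M2 = -8; K = -8 / (41/4)^2 = -128/1681

Answer: K = -128/1681


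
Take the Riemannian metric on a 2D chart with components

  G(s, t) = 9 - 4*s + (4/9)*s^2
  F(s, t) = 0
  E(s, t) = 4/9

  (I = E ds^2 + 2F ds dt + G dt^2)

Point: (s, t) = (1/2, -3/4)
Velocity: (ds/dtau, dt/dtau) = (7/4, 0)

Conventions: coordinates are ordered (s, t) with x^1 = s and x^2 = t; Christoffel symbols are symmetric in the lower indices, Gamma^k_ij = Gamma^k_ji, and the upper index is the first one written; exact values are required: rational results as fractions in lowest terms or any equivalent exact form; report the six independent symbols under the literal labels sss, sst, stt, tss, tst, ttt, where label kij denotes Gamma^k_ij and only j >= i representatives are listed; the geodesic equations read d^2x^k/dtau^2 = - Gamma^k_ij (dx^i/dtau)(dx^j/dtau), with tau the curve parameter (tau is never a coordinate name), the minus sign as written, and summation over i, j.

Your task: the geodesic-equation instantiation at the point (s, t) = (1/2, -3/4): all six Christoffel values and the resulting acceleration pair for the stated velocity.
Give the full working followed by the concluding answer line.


E = 4/9, F = 0, G = 64/9 at the point
E_s = 0, E_t = 0, F_s = 0, F_t = 0, G_s = -32/9, G_t = 0
EG - F^2 = 256/81;  g^inv = (81/256) * [[64/9, 0], [0, 4/9]]
first-kind symbols [ij,l] = (1/2)(d_i g_jl + d_j g_il - d_l g_ij): [ss,s] = E_s/2 = 0, [ss,t] = F_s - E_t/2 = 0, [st,s] = E_t/2 = 0, [st,t] = G_s/2 = -16/9, [tt,s] = F_t - G_s/2 = 16/9, [tt,t] = G_t/2 = 0
Gamma^s_ij = (G*[ij,s] - F*[ij,t])/(EG - F^2), Gamma^t_ij = (E*[ij,t] - F*[ij,s])/(EG - F^2)
Gamma_sss = 0, Gamma_sst = 0, Gamma_stt = 4, Gamma_tss = 0, Gamma_tst = -1/4, Gamma_ttt = 0
d^2s/dtau^2 = -(Gamma_sss*(7/4)^2 + 2*Gamma_sst*(7/4)*(0) + Gamma_stt*(0)^2) = 0
d^2t/dtau^2 = -(Gamma_tss*(7/4)^2 + 2*Gamma_tst*(7/4)*(0) + Gamma_ttt*(0)^2) = 0

Answer: Gamma_sss = 0, Gamma_sst = 0, Gamma_stt = 4, Gamma_tss = 0, Gamma_tst = -1/4, Gamma_ttt = 0; accelerations (d^2s/dtau^2, d^2t/dtau^2) = (0, 0)


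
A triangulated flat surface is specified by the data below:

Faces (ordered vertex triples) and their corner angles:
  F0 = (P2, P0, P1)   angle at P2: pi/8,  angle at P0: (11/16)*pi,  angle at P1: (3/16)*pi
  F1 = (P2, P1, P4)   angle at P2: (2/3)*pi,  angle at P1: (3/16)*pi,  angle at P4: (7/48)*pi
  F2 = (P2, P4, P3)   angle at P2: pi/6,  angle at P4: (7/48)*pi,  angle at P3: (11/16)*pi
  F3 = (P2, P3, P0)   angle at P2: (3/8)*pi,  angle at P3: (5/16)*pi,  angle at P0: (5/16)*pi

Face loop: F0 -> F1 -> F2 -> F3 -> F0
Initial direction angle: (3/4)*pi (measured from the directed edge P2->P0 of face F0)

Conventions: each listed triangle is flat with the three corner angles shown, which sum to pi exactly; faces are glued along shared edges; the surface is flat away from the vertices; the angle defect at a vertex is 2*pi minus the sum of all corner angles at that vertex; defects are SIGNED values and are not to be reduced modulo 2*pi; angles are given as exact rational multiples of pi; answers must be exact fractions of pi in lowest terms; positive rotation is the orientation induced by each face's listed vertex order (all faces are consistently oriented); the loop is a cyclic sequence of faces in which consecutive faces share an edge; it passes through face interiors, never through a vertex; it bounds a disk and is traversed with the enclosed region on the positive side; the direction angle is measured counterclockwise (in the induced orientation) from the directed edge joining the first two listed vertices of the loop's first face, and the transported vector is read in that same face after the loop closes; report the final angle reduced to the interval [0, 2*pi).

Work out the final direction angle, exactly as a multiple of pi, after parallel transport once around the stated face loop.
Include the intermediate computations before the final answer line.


enclosed vertex P2: corner angles sum to (4/3)*pi, defect = 2*pi - (4/3)*pi = (2/3)*pi
the rotation equals the total enclosed defect, so the final angle is initial + defects (mod 2*pi)
final angle = (3/4)*pi + (2/3)*pi = (17/12)*pi (mod 2*pi)

Answer: final direction angle = (17/12)*pi


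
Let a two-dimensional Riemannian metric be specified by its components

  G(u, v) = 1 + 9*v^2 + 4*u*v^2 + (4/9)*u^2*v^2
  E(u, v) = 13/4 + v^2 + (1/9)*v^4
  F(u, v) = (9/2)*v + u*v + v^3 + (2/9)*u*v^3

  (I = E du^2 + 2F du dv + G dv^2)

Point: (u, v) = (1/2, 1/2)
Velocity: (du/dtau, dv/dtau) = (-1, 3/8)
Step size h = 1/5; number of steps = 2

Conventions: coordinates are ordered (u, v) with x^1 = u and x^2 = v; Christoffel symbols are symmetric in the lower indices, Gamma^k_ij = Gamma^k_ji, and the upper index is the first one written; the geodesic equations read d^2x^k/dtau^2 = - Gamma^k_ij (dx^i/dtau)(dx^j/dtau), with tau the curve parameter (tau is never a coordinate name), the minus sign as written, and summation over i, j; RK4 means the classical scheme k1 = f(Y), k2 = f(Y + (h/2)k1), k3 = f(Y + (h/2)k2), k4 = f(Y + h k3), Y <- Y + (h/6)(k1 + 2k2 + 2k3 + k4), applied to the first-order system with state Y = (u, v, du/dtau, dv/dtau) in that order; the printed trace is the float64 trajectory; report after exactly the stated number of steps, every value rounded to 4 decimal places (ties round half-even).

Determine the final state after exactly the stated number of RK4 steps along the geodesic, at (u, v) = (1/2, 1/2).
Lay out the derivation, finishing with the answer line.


f(Y) = (du/dtau, dv/dtau, -Gamma^u_ij Y'^i Y'^j, -Gamma^v_ij Y'^i Y'^j) with the Gammas evaluated at the stage position; h = 0.200000; intermediate values shown to 6 dp
step 0: u = 0.5000, v = 0.5000, du/dtau = -1.0000, dv/dtau = 0.3750
step 1:
  k1: at (u, v) = (0.500000, 0.500000), (du/dtau, dv/dtau) = (-1.000000, 0.375000); Gamma_uuu = 0.000000, Gamma_uuv = 0.083978, Gamma_uvv = 0.839779, Gamma_vuu = 0.000000, Gamma_vuv = 0.088398, Gamma_vvv = 0.883978; k1 = (-1.000000, 0.375000, -0.055110, -0.058011)
  k2: at (u, v) = (0.400000, 0.537500), (du/dtau, dv/dtau) = (-1.005511, 0.369199); Gamma_uuu = 0.000000, Gamma_uuv = 0.086261, Gamma_uvv = 0.786380, Gamma_vuu = 0.000000, Gamma_vuv = 0.094882, Gamma_vvv = 0.864969; k2 = (-1.005511, 0.369199, -0.043144, -0.047455)
  k3: at (u, v) = (0.399449, 0.536920), (du/dtau, dv/dtau) = (-1.004314, 0.370254); Gamma_uuu = 0.000000, Gamma_uuv = 0.086261, Gamma_uvv = 0.787139, Gamma_vuu = 0.000000, Gamma_vuv = 0.094781, Gamma_vvv = 0.864885; k3 = (-1.004314, 0.370254, -0.043755, -0.048077)
  k4: at (u, v) = (0.299137, 0.574051), (du/dtau, dv/dtau) = (-1.008751, 0.365385); Gamma_uuu = 0.000000, Gamma_uuv = 0.088457, Gamma_uvv = 0.739513, Gamma_vuu = 0.000000, Gamma_vuv = 0.100919, Gamma_vvv = 0.843693; k4 = (-1.008751, 0.365385, -0.033522, -0.038244)
  Y <- Y + (h/6)(k1 + 2k2 + 2k3 + k4): u = 0.2991, v = 0.5740, du/dtau = -1.0087, dv/dtau = 0.3654
step 2:
  k1: at (u, v) = (0.299053, 0.573976), (du/dtau, dv/dtau) = (-1.008748, 0.365423); Gamma_uuu = 0.000000, Gamma_uuv = 0.088458, Gamma_uvv = 0.739603, Gamma_vuu = 0.000000, Gamma_vuv = 0.100906, Gamma_vvv = 0.843685; k1 = (-1.008748, 0.365423, -0.033547, -0.038268)
  k2: at (u, v) = (0.198179, 0.610519), (du/dtau, dv/dtau) = (-1.012102, 0.361596); Gamma_uuu = 0.000000, Gamma_uuv = 0.090625, Gamma_uvv = 0.697396, Gamma_vuu = 0.000000, Gamma_vuv = 0.106693, Gamma_vvv = 0.821042; k2 = (-1.012102, 0.361596, -0.024853, -0.029259)
  k3: at (u, v) = (0.197843, 0.610136), (du/dtau, dv/dtau) = (-1.011233, 0.362497); Gamma_uuu = 0.000000, Gamma_uuv = 0.090629, Gamma_uvv = 0.697816, Gamma_vuu = 0.000000, Gamma_vuv = 0.106633, Gamma_vvv = 0.821042; k3 = (-1.011233, 0.362497, -0.025252, -0.029711)
  k4: at (u, v) = (0.096807, 0.646476), (du/dtau, dv/dtau) = (-1.013798, 0.359480); Gamma_uuu = 0.000000, Gamma_uuv = 0.092813, Gamma_uvv = 0.659950, Gamma_vuu = 0.000000, Gamma_vuv = 0.112166, Gamma_vvv = 0.797566; k4 = (-1.013798, 0.359480, -0.017633, -0.021310)
  Y <- Y + (h/6)(k1 + 2k2 + 2k3 + k4): u = 0.0967, v = 0.6464, du/dtau = -1.0138, dv/dtau = 0.3595

Answer: u = 0.0967, v = 0.6464, du/dtau = -1.0138, dv/dtau = 0.3595


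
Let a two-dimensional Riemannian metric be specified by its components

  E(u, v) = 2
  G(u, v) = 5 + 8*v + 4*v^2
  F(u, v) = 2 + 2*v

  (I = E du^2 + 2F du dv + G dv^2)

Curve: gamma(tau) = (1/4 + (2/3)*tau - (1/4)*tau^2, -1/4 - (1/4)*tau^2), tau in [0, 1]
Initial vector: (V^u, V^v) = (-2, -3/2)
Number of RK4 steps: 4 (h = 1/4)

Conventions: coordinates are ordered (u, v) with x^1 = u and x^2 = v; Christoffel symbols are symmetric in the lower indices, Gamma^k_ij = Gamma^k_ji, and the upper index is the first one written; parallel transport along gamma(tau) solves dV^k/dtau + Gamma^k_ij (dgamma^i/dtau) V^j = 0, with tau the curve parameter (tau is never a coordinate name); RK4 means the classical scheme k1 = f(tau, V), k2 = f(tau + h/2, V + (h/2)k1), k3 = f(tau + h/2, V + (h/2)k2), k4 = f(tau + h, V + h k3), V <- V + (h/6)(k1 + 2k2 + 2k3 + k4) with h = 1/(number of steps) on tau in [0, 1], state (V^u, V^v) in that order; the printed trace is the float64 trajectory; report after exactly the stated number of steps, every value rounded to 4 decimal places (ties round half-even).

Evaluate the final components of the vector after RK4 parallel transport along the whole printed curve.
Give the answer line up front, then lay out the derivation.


Answer: V^u = -2.2323, V^v = -1.7853

gamma'(tau) = (2/3 - (1/2)*tau, -(1/2)*tau); f(tau, V)^k = -Gamma^k_ij(gamma(tau)) gamma'^i(tau) V^j; h = 1/4; intermediate values shown to 6 dp
curve data and Christoffel symbols at the stage parameters:
  tau = 0.000000: gamma = (0.250000, -0.250000), gamma' = (0.666667, 0.000000); Gamma_uuu = 0.000000, Gamma_uuv = 0.000000, Gamma_uvv = 0.470588, Gamma_vuu = 0.000000, Gamma_vuv = 0.000000, Gamma_vvv = 0.705882
  tau = 0.125000: gamma = (0.329427, -0.253906), gamma' = (0.604167, -0.062500); Gamma_uuu = 0.000000, Gamma_uuv = 0.000000, Gamma_uvv = 0.473191, Gamma_vuu = 0.000000, Gamma_vuv = 0.000000, Gamma_vvv = 0.706090
  tau = 0.250000: gamma = (0.401042, -0.265625), gamma' = (0.541667, -0.125000); Gamma_uuu = 0.000000, Gamma_uuv = 0.000000, Gamma_uvv = 0.481090, Gamma_vuu = 0.000000, Gamma_vuv = 0.000000, Gamma_vvv = 0.706601
  tau = 0.375000: gamma = (0.464844, -0.285156), gamma' = (0.479167, -0.187500); Gamma_uuu = 0.000000, Gamma_uuv = 0.000000, Gamma_uvv = 0.494559, Gamma_vuu = 0.000000, Gamma_vuv = 0.000000, Gamma_vvv = 0.707065
  tau = 0.500000: gamma = (0.520833, -0.312500), gamma' = (0.416667, -0.250000); Gamma_uuu = 0.000000, Gamma_uuv = 0.000000, Gamma_uvv = 0.514056, Gamma_vuu = 0.000000, Gamma_vuv = 0.000000, Gamma_vvv = 0.706827
  tau = 0.625000: gamma = (0.569010, -0.347656), gamma' = (0.354167, -0.312500); Gamma_uuu = 0.000000, Gamma_uuv = 0.000000, Gamma_uvv = 0.540218, Gamma_vuu = 0.000000, Gamma_vuv = 0.000000, Gamma_vvv = 0.704816
  tau = 0.750000: gamma = (0.609375, -0.390625), gamma' = (0.291667, -0.375000); Gamma_uuu = 0.000000, Gamma_uuv = 0.000000, Gamma_uvv = 0.573830, Gamma_vuu = 0.000000, Gamma_vuv = 0.000000, Gamma_vvv = 0.699356
  tau = 0.875000: gamma = (0.641927, -0.441406), gamma' = (0.229167, -0.437500); Gamma_uuu = 0.000000, Gamma_uuv = 0.000000, Gamma_uvv = 0.615743, Gamma_vuu = 0.000000, Gamma_vuv = 0.000000, Gamma_vvv = 0.687900
  tau = 1.000000: gamma = (0.666667, -0.500000), gamma' = (0.166667, -0.500000); Gamma_uuu = 0.000000, Gamma_uuv = 0.000000, Gamma_uvv = 0.666667, Gamma_vuu = 0.000000, Gamma_vuv = 0.000000, Gamma_vvv = 0.666667
step 0: V^u = -2.0000, V^v = -1.5000
step 1: k1 = (0.000000, 0.000000), k2 = (-0.044362, -0.066196), k3 = (-0.044606, -0.066561), k4 = (-0.091205, -0.133957); V <- V + (h/6)(k1 + 2k2 + 2k3 + k4): V^u = -2.0112, V^v = -1.5166
step 2: k1 = (-0.091205, -0.133958), k2 = (-0.142191, -0.203289), k3 = (-0.142995, -0.204438), k4 = (-0.201478, -0.277033); V <- V + (h/6)(k1 + 2k2 + 2k3 + k4): V^u = -2.0472, V^v = -1.5677
step 3: k1 = (-0.201477, -0.277031), k2 = (-0.270510, -0.352931), k3 = (-0.272112, -0.355021), k4 = (-0.356456, -0.434431); V <- V + (h/6)(k1 + 2k2 + 2k3 + k4): V^u = -2.1156, V^v = -1.6564
step 4: k1 = (-0.356432, -0.434401), k2 = (-0.460838, -0.514842), k3 = (-0.463547, -0.517868), k4 = (-0.595285, -0.595285); V <- V + (h/6)(k1 + 2k2 + 2k3 + k4): V^u = -2.2323, V^v = -1.7853


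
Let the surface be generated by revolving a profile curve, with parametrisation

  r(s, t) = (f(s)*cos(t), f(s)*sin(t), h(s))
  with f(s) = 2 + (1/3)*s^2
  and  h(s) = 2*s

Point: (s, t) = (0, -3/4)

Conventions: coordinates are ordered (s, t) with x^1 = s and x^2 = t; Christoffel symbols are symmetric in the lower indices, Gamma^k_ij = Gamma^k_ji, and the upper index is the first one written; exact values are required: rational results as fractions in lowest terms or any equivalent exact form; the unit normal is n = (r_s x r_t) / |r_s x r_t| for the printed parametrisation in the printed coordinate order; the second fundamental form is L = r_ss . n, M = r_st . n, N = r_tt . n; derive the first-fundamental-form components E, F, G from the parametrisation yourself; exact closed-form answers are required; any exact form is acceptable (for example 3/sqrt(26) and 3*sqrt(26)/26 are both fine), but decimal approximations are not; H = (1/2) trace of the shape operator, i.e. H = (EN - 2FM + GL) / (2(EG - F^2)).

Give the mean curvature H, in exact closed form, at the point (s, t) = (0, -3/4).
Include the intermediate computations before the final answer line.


f = 2, f' = 0, f'' = 2/3, h' = 2, h'' = 0
E = 4, F = 0, G = 4; answer radicand W^2 = 4
unnormalised second-form numerators: l = -4/3, m = 0, n = 4; L = l/sqrt(4), and similarly M = m/sqrt(W^2), N = n/sqrt(W^2)
H = (E*n - 2*F*m + G*l) / (2*(EG - F^2)*sqrt(W^2)); E*n - 2*F*m + G*l = 32/3, EG - F^2 = 16, so H = (1/3)/sqrt(4)

Answer: H = 1/6


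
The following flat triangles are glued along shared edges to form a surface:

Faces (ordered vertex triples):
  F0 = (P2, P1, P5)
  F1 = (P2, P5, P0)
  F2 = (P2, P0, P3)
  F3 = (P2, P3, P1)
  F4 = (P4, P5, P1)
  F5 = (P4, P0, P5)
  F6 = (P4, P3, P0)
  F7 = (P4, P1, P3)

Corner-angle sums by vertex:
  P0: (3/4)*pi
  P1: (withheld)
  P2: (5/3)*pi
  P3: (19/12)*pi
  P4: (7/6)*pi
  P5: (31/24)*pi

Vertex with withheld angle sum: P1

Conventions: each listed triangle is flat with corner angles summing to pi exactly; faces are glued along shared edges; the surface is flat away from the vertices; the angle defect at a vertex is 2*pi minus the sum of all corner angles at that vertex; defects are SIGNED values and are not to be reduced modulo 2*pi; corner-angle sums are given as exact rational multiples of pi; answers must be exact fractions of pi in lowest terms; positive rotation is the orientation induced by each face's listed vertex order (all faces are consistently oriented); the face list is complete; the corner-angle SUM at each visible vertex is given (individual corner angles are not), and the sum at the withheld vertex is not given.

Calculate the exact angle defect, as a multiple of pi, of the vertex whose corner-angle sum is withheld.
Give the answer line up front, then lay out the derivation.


Answer: defect(P1) = (11/24)*pi

V = 6, E = 12, F = 8; chi = V - E + F = 2
Gauss-Bonnet: total defect = 2*pi*chi = 4*pi; visible defects sum to (85/24)*pi


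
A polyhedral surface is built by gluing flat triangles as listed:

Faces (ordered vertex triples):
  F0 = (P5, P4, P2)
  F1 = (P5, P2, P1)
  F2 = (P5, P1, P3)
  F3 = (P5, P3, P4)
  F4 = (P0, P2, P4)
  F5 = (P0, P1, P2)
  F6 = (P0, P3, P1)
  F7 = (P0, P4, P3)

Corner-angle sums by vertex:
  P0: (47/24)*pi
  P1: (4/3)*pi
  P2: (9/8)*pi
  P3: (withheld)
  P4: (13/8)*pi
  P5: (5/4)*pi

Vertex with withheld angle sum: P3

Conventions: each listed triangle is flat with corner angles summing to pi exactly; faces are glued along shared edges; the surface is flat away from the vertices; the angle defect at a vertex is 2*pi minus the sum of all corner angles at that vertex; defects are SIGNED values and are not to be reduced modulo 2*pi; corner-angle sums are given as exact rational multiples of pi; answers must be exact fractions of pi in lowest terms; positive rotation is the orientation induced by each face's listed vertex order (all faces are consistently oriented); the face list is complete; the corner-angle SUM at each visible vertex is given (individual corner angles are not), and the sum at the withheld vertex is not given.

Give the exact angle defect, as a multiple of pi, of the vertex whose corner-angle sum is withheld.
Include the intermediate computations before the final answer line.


V = 6, E = 12, F = 8; chi = V - E + F = 2
Gauss-Bonnet: total defect = 2*pi*chi = 4*pi; visible defects sum to (65/24)*pi

Answer: defect(P3) = (31/24)*pi


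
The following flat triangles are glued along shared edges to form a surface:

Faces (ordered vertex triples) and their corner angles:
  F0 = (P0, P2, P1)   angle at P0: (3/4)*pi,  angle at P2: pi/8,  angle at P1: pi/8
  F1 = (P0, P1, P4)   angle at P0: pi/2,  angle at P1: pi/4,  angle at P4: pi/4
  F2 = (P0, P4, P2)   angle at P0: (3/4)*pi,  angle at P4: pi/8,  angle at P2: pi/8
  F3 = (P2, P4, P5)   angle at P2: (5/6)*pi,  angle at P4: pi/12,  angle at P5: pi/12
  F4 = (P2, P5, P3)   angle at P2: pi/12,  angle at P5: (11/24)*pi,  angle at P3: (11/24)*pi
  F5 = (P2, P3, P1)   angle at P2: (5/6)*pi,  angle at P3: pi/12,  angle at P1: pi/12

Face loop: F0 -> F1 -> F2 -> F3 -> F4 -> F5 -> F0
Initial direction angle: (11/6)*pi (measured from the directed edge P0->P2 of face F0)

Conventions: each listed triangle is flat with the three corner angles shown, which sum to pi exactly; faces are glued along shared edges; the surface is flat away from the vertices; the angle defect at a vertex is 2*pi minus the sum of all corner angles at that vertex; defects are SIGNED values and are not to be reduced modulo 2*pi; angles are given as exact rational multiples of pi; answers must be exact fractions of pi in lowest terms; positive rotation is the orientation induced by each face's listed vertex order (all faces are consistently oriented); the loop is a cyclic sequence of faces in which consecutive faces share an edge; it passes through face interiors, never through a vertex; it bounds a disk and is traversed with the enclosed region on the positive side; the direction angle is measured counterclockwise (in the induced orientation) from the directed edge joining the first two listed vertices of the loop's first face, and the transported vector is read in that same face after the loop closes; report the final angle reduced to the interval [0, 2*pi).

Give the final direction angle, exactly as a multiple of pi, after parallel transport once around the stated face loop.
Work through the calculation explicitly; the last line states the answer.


enclosed vertex P0: corner angles sum to 2*pi, defect = 2*pi - 2*pi = 0
enclosed vertex P2: corner angles sum to 2*pi, defect = 2*pi - 2*pi = 0
the final direction is the initial angle plus the enclosed defects, taken mod 2*pi in the induced orientation
final angle = (11/6)*pi + 0 = (11/6)*pi (mod 2*pi)

Answer: final direction angle = (11/6)*pi


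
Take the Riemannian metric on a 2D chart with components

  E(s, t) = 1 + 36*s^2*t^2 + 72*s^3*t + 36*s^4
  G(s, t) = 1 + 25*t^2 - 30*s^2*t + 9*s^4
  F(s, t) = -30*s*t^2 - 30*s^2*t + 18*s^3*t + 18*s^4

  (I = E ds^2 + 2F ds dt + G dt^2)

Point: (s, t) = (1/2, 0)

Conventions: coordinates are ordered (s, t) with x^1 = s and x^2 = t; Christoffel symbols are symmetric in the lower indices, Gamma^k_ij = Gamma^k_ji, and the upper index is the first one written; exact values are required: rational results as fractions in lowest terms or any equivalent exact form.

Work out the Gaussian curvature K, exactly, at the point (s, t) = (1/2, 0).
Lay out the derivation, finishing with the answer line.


E = 13/4, F = 9/8, G = 25/16, EG - F^2 = 61/16 at the point
E_s = 18, E_t = 9, F_s = 9, F_t = -21/4, G_s = 9/2, G_t = -15/2
E_tt = 18, F_st = -33/2, G_ss = 27
By Brioschi, K is (det M1 - det M2) divided by (EG - F^2) squared.
M1 = [[-E_tt/2 + F_st - G_ss/2, E_s/2, F_s - E_t/2], [F_t - G_s/2, E, F], [G_t/2, F, G]] = [[-39, 9, 9/2], [-15/2, 13/4, 9/8], [-15/4, 9/8, 25/16]]; det M1 = -1029/16
M2 = [[0, E_t/2, G_s/2], [E_t/2, E, F], [G_s/2, F, G]] = [[0, 9/2, 9/4], [9/2, 13/4, 9/8], [9/4, 9/8, 25/16]]; det M2 = -405/16
det M1 - det M2 = -39; K = -39 / (61/16)^2 = -9984/3721

Answer: K = -9984/3721


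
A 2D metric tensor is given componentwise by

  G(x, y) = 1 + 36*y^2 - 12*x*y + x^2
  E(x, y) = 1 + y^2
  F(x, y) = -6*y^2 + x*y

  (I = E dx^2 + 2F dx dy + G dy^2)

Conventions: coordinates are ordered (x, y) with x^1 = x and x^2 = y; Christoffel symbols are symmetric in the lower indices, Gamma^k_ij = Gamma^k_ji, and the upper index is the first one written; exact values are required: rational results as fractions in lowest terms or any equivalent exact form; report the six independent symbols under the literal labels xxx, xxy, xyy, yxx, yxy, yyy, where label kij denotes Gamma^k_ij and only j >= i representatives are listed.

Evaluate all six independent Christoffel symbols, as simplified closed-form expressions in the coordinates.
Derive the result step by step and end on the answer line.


E = 1 + y^2; F = -6*y^2 + x*y; G = 1 + 36*y^2 - 12*x*y + x^2
Gamma^k_ij = (1/2) g^{kl} (d_i g_jl + d_j g_il - d_l g_ij), with g^inv = (1/(EG-F^2)) [[G, -F], [-F, E]]
first partials: E_x = 0, E_y = 2*y, F_x = y, F_y = -12*y + x, G_x = -12*y + 2*x, G_y = 72*y - 12*x
D = EG - F^2 = 1 + 37*y^2 - 12*x*y + x^2
expanded: Gamma^x_xx = (G E_x - 2F F_x + F E_y)/(2D), Gamma^x_xy = (G E_y - F G_x)/(2D), Gamma^x_yy = (2G F_y - G G_x - F G_y)/(2D), Gamma^y_xx = (2E F_x - E E_y - F E_x)/(2D), Gamma^y_xy = (E G_x - F E_y)/(2D), Gamma^y_yy = (E G_y - 2F F_y + F G_x)/(2D); substitute and cancel common factors

Answer: Gamma_xxx = 0, Gamma_xxy = y/(x^2 - 12*x*y + 37*y^2 + 1), Gamma_xyy = -6*y/(x^2 - 12*x*y + 37*y^2 + 1), Gamma_yxx = 0, Gamma_yxy = (x - 6*y)/(x^2 - 12*x*y + 37*y^2 + 1), Gamma_yyy = (-6*x + 36*y)/(x^2 - 12*x*y + 37*y^2 + 1)


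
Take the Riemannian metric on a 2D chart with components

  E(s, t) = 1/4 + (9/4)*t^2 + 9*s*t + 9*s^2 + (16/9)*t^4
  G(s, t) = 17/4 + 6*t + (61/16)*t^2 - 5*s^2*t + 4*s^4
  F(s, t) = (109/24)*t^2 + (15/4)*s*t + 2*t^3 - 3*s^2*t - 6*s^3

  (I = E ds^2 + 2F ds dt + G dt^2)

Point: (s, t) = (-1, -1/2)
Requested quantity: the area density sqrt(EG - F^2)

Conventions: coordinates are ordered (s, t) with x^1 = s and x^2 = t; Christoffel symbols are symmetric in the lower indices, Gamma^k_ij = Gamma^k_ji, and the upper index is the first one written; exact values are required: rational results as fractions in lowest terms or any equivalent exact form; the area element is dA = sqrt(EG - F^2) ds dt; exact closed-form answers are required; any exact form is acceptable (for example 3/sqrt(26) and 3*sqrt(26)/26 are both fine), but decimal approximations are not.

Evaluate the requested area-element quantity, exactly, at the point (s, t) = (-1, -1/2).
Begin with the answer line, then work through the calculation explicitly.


Answer: sqrt(EG - F^2) = sqrt(46666)/48

E = 2077/144, F = 985/96, G = 557/64; EG - F^2 = 23333/1152


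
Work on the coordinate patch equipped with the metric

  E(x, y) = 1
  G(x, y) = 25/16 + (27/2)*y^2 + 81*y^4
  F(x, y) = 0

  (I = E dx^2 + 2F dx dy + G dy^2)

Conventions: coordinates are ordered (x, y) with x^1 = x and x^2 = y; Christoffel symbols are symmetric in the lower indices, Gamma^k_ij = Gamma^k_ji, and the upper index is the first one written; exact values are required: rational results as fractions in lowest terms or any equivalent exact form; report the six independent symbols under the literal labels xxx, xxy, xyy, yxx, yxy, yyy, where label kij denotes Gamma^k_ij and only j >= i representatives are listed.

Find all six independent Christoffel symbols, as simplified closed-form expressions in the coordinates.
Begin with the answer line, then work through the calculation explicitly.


Answer: Gamma_xxx = 0, Gamma_xxy = 0, Gamma_xyy = 0, Gamma_yxx = 0, Gamma_yxy = 0, Gamma_yyy = (2592*y^3 + 216*y)/(1296*y^4 + 216*y^2 + 25)

E = 1; F = 0; G = 25/16 + (27/2)*y^2 + 81*y^4
Gamma^k_ij = (1/2) g^{kl} (d_i g_jl + d_j g_il - d_l g_ij), with g^inv = (1/(EG-F^2)) [[G, -F], [-F, E]]
first partials: E_x = 0, E_y = 0, F_x = 0, F_y = 0, G_x = 0, G_y = 27*y + 324*y^3
D = EG - F^2 = 25/16 + (27/2)*y^2 + 81*y^4
expanded: Gamma^x_xx = (G E_x - 2F F_x + F E_y)/(2D), Gamma^x_xy = (G E_y - F G_x)/(2D), Gamma^x_yy = (2G F_y - G G_x - F G_y)/(2D), Gamma^y_xx = (2E F_x - E E_y - F E_x)/(2D), Gamma^y_xy = (E G_x - F E_y)/(2D), Gamma^y_yy = (E G_y - 2F F_y + F G_x)/(2D); substitute and cancel common factors


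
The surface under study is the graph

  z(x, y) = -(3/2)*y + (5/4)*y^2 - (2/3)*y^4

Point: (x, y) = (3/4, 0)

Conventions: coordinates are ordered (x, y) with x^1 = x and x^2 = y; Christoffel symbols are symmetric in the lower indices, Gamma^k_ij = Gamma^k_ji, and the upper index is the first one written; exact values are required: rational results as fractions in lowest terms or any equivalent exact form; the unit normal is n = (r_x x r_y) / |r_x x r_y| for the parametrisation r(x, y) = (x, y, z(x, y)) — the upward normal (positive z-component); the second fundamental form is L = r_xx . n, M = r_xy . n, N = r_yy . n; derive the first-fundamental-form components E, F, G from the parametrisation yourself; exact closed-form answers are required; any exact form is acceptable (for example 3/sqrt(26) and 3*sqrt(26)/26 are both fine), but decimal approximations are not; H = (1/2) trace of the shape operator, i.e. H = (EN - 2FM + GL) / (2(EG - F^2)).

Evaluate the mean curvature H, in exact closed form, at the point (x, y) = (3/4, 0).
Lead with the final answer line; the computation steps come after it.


Answer: H = 10*sqrt(13)/169

z_x = 0, z_y = -3/2, z_xx = 0, z_xy = 0, z_yy = 5/2
E = 1, F = 0, G = 13/4; answer radicand W^2 = 13/4
unnormalised second-form numerators: l = 0, m = 0, n = 5/2; L = l/sqrt(13/4), and similarly M = m/sqrt(W^2), N = n/sqrt(W^2)
H = (E*n - 2*F*m + G*l) / (2*(EG - F^2)*sqrt(W^2)); E*n - 2*F*m + G*l = 5/2, EG - F^2 = 13/4, so H = (5/13)/sqrt(13/4)


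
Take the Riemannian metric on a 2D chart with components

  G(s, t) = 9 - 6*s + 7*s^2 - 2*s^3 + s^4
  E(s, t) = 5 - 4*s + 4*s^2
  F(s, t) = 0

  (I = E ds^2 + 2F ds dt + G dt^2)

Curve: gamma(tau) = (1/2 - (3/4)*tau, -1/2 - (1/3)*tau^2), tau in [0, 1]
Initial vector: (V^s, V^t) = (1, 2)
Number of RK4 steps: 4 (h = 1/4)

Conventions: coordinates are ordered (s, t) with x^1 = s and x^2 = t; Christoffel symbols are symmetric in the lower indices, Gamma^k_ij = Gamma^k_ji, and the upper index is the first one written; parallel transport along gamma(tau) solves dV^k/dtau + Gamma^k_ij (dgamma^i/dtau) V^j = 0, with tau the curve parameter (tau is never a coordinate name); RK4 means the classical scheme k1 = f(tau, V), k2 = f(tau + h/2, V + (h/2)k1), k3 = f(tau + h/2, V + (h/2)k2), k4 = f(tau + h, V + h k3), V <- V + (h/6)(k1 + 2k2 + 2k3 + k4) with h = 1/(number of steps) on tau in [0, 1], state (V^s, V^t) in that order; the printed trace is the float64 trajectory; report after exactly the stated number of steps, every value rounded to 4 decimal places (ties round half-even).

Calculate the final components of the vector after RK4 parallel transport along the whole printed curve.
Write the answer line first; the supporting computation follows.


Answer: V^s = 1.1091, V^t = 1.5559

gamma'(tau) = (-3/4, -(2/3)*tau); f(tau, V)^k = -Gamma^k_ij(gamma(tau)) gamma'^i(tau) V^j; h = 1/4; intermediate values shown to 6 dp
curve data and Christoffel symbols at the stage parameters:
  tau = 0.000000: gamma = (0.500000, -0.500000), gamma' = (-0.750000, 0.000000); Gamma_sss = 0.000000, Gamma_sst = 0.000000, Gamma_stt = 0.000000, Gamma_tss = 0.000000, Gamma_tst = 0.000000, Gamma_ttt = 0.000000
  tau = 0.125000: gamma = (0.406250, -0.505208), gamma' = (-0.750000, -0.083333); Gamma_sss = -0.092933, Gamma_sst = 0.000000, Gamma_stt = 0.128192, Gamma_tss = 0.000000, Gamma_tst = -0.067965, Gamma_ttt = 0.000000
  tau = 0.250000: gamma = (0.312500, -0.520833), gamma' = (-0.750000, -0.166667); Gamma_sss = -0.181132, Gamma_sst = 0.000000, Gamma_stt = 0.252241, Gamma_tss = 0.000000, Gamma_tst = -0.134642, Gamma_ttt = 0.000000
  tau = 0.375000: gamma = (0.218750, -0.546875), gamma' = (-0.750000, -0.250000); Gamma_sss = -0.260633, Gamma_sst = 0.000000, Gamma_stt = 0.368679, Gamma_tss = 0.000000, Gamma_tst = -0.198826, Gamma_ttt = 0.000000
  tau = 0.500000: gamma = (0.125000, -0.583333), gamma' = (-0.750000, -0.333333); Gamma_sss = -0.328767, Gamma_sst = 0.000000, Gamma_stt = 0.475171, Gamma_tss = 0.000000, Gamma_tst = -0.259459, Gamma_ttt = 0.000000
  tau = 0.625000: gamma = (0.031250, -0.630208), gamma' = (-0.750000, -0.416667); Gamma_sss = -0.384307, Gamma_sst = 0.000000, Gamma_stt = 0.570644, Gamma_tss = 0.000000, Gamma_tst = -0.315686, Gamma_ttt = 0.000000
  tau = 0.750000: gamma = (-0.062500, -0.687500), gamma' = (-0.750000, -0.500000); Gamma_sss = -0.427300, Gamma_sst = 0.000000, Gamma_stt = 0.655137, Gamma_tss = 0.000000, Gamma_tst = -0.366879, Gamma_ttt = 0.000000
  tau = 0.875000: gamma = (-0.156250, -0.755208), gamma' = (-0.750000, -0.583333); Gamma_sss = -0.458703, Gamma_sst = 0.000000, Gamma_stt = 0.729490, Gamma_tss = 0.000000, Gamma_tst = -0.412650, Gamma_ttt = 0.000000
  tau = 1.000000: gamma = (-0.250000, -0.833333), gamma' = (-0.750000, -0.666667); Gamma_sss = -0.480000, Gamma_sst = 0.000000, Gamma_stt = 0.795000, Gamma_tss = 0.000000, Gamma_tst = -0.452830, Gamma_ttt = 0.000000
step 0: V^s = 1.0000, V^t = 2.0000
step 1: k1 = (0.000000, 0.000000), k2 = (-0.048335, -0.107611), k3 = (-0.048057, -0.106891), k4 = (-0.051260, -0.221436); V <- V + (h/6)(k1 + 2k2 + 2k3 + k4): V^s = 0.9898, V^t = 1.9729
step 2: k1 = (-0.051527, -0.221439), k2 = (-0.012938, -0.338952), k3 = (-0.015235, -0.337001), k4 = (0.056015, -0.452798); V <- V + (h/6)(k1 + 2k2 + 2k3 + k4): V^s = 0.9877, V^t = 1.8885
step 3: k1 = (0.055581, -0.452907), k2 = (0.148879, -0.564547), k3 = (0.142200, -0.562777), k4 = (0.244602, -0.668617); V <- V + (h/6)(k1 + 2k2 + 2k3 + k4): V^s = 1.0244, V^t = 1.7478
step 4: k1 = (0.244219, -0.668846), k2 = (0.345239, -0.768990), k3 = (0.335568, -0.768155), k4 = (0.425557, -0.862962); V <- V + (h/6)(k1 + 2k2 + 2k3 + k4): V^s = 1.1091, V^t = 1.5559


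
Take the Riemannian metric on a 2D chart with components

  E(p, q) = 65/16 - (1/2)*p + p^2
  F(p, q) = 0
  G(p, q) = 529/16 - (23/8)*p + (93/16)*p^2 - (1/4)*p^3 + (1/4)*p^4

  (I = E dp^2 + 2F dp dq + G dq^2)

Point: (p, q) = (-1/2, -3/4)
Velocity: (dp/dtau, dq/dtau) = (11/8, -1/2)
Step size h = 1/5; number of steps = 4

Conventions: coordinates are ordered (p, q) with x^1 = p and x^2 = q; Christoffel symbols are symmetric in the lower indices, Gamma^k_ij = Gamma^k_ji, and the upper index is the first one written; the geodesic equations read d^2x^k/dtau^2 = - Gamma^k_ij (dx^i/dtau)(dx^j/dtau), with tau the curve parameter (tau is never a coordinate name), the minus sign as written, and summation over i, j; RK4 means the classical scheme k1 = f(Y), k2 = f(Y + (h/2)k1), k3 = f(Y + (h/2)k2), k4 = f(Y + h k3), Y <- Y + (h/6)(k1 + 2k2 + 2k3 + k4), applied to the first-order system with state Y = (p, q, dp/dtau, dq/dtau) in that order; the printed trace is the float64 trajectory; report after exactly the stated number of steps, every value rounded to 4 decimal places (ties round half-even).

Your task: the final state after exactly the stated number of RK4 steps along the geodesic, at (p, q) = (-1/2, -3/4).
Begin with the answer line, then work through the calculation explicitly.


Answer: p = 0.6088, q = -1.1799, dp/dtau = 1.3866, dq/dtau = -0.5382

f(Y) = (dp/dtau, dq/dtau, -Gamma^p_ij Y'^i Y'^j, -Gamma^q_ij Y'^i Y'^j) with the Gammas evaluated at the stage position; h = 0.200000; intermediate values shown to 6 dp
step 0: p = -0.5000, q = -0.7500, dp/dtau = 1.3750, dq/dtau = -0.5000
step 1:
  k1: at (p, q) = (-0.500000, -0.750000), (dp/dtau, dq/dtau) = (1.375000, -0.500000); Gamma_ppp = -0.164384, Gamma_ppq = 0.000000, Gamma_pqq = 0.986301, Gamma_qpp = 0.000000, Gamma_qpq = -0.125000, Gamma_qqq = 0.000000; k1 = (1.375000, -0.500000, 0.064212, -0.171875)
  k2: at (p, q) = (-0.362500, -0.800000), (dp/dtau, dq/dtau) = (1.381421, -0.517188); Gamma_ppp = -0.139995, Gamma_ppq = 0.000000, Gamma_pqq = 0.826856, Gamma_qpp = 0.000000, Gamma_qpq = -0.103702, Gamma_qqq = 0.000000; k2 = (1.381421, -0.517188, 0.045986, -0.148181)
  k3: at (p, q) = (-0.361858, -0.801719), (dp/dtau, dq/dtau) = (1.379599, -0.514818); Gamma_ppp = -0.139873, Gamma_ppq = 0.000000, Gamma_pqq = 0.826083, Gamma_qpp = 0.000000, Gamma_qpq = -0.103601, Gamma_qqq = 0.000000; k3 = (1.379599, -0.514818, 0.047277, -0.147163)
  k4: at (p, q) = (-0.224080, -0.852964), (dp/dtau, dq/dtau) = (1.384455, -0.529433); Gamma_ppp = -0.112215, Gamma_ppq = 0.000000, Gamma_pqq = 0.654339, Gamma_qpp = 0.000000, Gamma_qpq = -0.081302, Gamma_qqq = 0.000000; k4 = (1.384455, -0.529433, 0.031674, -0.119184)
  Y <- Y + (h/6)(k1 + 2k2 + 2k3 + k4): p = -0.2240, q = -0.8531, dp/dtau = 1.3844, dq/dtau = -0.5294
step 2:
  k1: at (p, q) = (-0.223950, -0.853115), (dp/dtau, dq/dtau) = (1.384414, -0.529392); Gamma_ppp = -0.112187, Gamma_ppq = 0.000000, Gamma_pqq = 0.654172, Gamma_qpp = 0.000000, Gamma_qpq = -0.081280, Gamma_qqq = 0.000000; k1 = (1.384414, -0.529392, 0.031683, -0.119140)
  k2: at (p, q) = (-0.085509, -0.906054), (dp/dtau, dq/dtau) = (1.387582, -0.541306); Gamma_ppp = -0.081581, Gamma_ppq = 0.000000, Gamma_pqq = 0.471135, Gamma_qpp = 0.000000, Gamma_qpq = -0.058096, Gamma_qqq = 0.000000; k2 = (1.387582, -0.541306, 0.019027, -0.087273)
  k3: at (p, q) = (-0.085192, -0.907245), (dp/dtau, dq/dtau) = (1.386316, -0.538119); Gamma_ppp = -0.081509, Gamma_ppq = 0.000000, Gamma_pqq = 0.470706, Gamma_qpp = 0.000000, Gamma_qpq = -0.058043, Gamma_qqq = 0.000000; k3 = (1.386316, -0.538119, 0.020346, -0.086600)
  k4: at (p, q) = (0.053313, -0.960739), (dp/dtau, dq/dtau) = (1.388483, -0.546712); Gamma_ppp = -0.048701, Gamma_ppq = 0.000000, Gamma_pqq = 0.279449, Gamma_qpp = 0.000000, Gamma_qpq = -0.034277, Gamma_qqq = 0.000000; k4 = (1.388483, -0.546712, 0.010364, -0.052040)
  Y <- Y + (h/6)(k1 + 2k2 + 2k3 + k4): p = 0.0534, q = -0.9609, dp/dtau = 1.3884, dq/dtau = -0.5467
step 3:
  k1: at (p, q) = (0.053406, -0.960947), (dp/dtau, dq/dtau) = (1.388440, -0.546689); Gamma_ppp = -0.048678, Gamma_ppq = 0.000000, Gamma_pqq = 0.279318, Gamma_qpp = 0.000000, Gamma_qpq = -0.034261, Gamma_qqq = 0.000000; k1 = (1.388440, -0.546689, 0.010360, -0.052012)
  k2: at (p, q) = (0.192250, -1.015615), (dp/dtau, dq/dtau) = (1.389476, -0.551890); Gamma_ppp = -0.014425, Gamma_ppq = 0.000000, Gamma_pqq = 0.082519, Gamma_qpp = 0.000000, Gamma_qpq = -0.010095, Gamma_qqq = 0.000000; k2 = (1.389476, -0.551890, 0.002716, -0.015483)
  k3: at (p, q) = (0.192354, -1.016136), (dp/dtau, dq/dtau) = (1.388712, -0.548237); Gamma_ppp = -0.014400, Gamma_ppq = 0.000000, Gamma_pqq = 0.082371, Gamma_qpp = 0.000000, Gamma_qpq = -0.010077, Gamma_qqq = 0.000000; k3 = (1.388712, -0.548237, 0.003012, -0.015345)
  k4: at (p, q) = (0.331149, -1.070594), (dp/dtau, dq/dtau) = (1.389043, -0.549758); Gamma_ppp = 0.020254, Gamma_ppq = 0.000000, Gamma_pqq = -0.115893, Gamma_qpp = 0.000000, Gamma_qpq = 0.014182, Gamma_qqq = 0.000000; k4 = (1.389043, -0.549758, -0.004052, 0.021659)
  Y <- Y + (h/6)(k1 + 2k2 + 2k3 + k4): p = 0.3312, q = -1.0708, dp/dtau = 1.3890, dq/dtau = -0.5498
step 4:
  k1: at (p, q) = (0.331202, -1.070837), (dp/dtau, dq/dtau) = (1.389032, -0.549756); Gamma_ppp = 0.020267, Gamma_ppq = 0.000000, Gamma_pqq = -0.115969, Gamma_qpp = 0.000000, Gamma_qpq = 0.014191, Gamma_qqq = 0.000000; k1 = (1.389032, -0.549756, -0.004054, 0.021673)
  k2: at (p, q) = (0.470105, -1.125812), (dp/dtau, dq/dtau) = (1.388627, -0.547589); Gamma_ppp = 0.054368, Gamma_ppq = 0.000000, Gamma_pqq = -0.312232, Gamma_qpp = 0.000000, Gamma_qpq = 0.038326, Gamma_qqq = 0.000000; k2 = (1.388627, -0.547589, -0.011213, 0.058286)
  k3: at (p, q) = (0.470064, -1.125595), (dp/dtau, dq/dtau) = (1.387911, -0.543927); Gamma_ppp = 0.054358, Gamma_ppq = 0.000000, Gamma_pqq = -0.312176, Gamma_qpp = 0.000000, Gamma_qpq = 0.038319, Gamma_qqq = 0.000000; k3 = (1.387911, -0.543927, -0.012350, 0.057856)
  k4: at (p, q) = (0.608784, -1.179622), (dp/dtau, dq/dtau) = (1.386562, -0.538185); Gamma_ppp = 0.086899, Gamma_ppq = 0.000000, Gamma_pqq = -0.502549, Gamma_qpp = 0.000000, Gamma_qpq = 0.062040, Gamma_qqq = 0.000000; k4 = (1.386562, -0.538185, -0.021509, 0.092592)
  Y <- Y + (h/6)(k1 + 2k2 + 2k3 + k4): p = 0.6088, q = -1.1799, dp/dtau = 1.3866, dq/dtau = -0.5382
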